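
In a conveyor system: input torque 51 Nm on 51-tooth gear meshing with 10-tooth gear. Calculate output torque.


Given: N1 = 51, N2 = 10, T1 = 51 Nm
Using T2/T1 = N2/N1
T2 = T1 * N2 / N1
T2 = 51 * 10 / 51
T2 = 510 / 51
T2 = 10 Nm

10 Nm


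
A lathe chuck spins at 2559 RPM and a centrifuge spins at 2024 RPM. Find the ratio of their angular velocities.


Given: RPM_A = 2559, RPM_B = 2024
omega = 2*pi*RPM/60, so omega_A/omega_B = RPM_A / RPM_B
omega_A/omega_B = 2559 / 2024
omega_A/omega_B = 2559/2024

2559/2024


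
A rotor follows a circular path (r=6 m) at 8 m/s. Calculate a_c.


Given: v = 8 m/s, r = 6 m
Using a_c = v^2 / r
a_c = 8^2 / 6
a_c = 64 / 6
a_c = 32/3 m/s^2

32/3 m/s^2


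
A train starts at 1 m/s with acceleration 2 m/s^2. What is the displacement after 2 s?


Given: v0 = 1 m/s, a = 2 m/s^2, t = 2 s
Using s = v0*t + (1/2)*a*t^2
s = 1*2 + (1/2)*2*2^2
s = 2 + (1/2)*8
s = 2 + 4
s = 6

6 m


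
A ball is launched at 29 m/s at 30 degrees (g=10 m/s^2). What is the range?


Given: v0 = 29 m/s, theta = 30 deg, g = 10 m/s^2
sin(2*30) = sin(60) = sqrt(3)/2
Using R = v0^2 * sin(2*theta) / g
R = 29^2 * (sqrt(3)/2) / 10
R = 841 * sqrt(3) / 20
R = 841/20*sqrt(3) m

841/20*sqrt(3) m


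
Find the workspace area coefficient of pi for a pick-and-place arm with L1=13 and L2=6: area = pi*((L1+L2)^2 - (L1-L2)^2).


Given: L1 = 13, L2 = 6
(L1+L2)^2 = (19)^2 = 361
(L1-L2)^2 = (7)^2 = 49
Difference = 361 - 49 = 312
This equals 4*L1*L2 = 4*13*6 = 312
Workspace area = 312*pi

312


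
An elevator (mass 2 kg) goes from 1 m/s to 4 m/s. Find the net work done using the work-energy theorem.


Given: m = 2 kg, v0 = 1 m/s, v = 4 m/s
Using W = (1/2)*m*(v^2 - v0^2)
v^2 = 4^2 = 16
v0^2 = 1^2 = 1
v^2 - v0^2 = 16 - 1 = 15
W = (1/2)*2*15 = 15 J

15 J


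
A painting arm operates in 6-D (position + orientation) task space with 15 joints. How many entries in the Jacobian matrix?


Given: task space dimension = 6, joints = 15
Jacobian is a 6 x 15 matrix
Total entries = rows * columns
Total = 6 * 15
Total = 90

90


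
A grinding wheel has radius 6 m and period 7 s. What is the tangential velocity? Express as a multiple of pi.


Given: radius r = 6 m, period T = 7 s
Using v = 2*pi*r / T
v = 2*pi*6 / 7
v = 12*pi / 7
v = 12/7*pi m/s

12/7*pi m/s


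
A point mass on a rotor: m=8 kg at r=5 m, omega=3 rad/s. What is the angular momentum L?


Given: m = 8 kg, r = 5 m, omega = 3 rad/s
For a point mass: I = m*r^2
I = 8*5^2 = 8*25 = 200
L = I*omega = 200*3
L = 600 kg*m^2/s

600 kg*m^2/s


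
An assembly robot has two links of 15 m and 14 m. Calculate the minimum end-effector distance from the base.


Given: L1 = 15 m, L2 = 14 m
For a 2-link planar arm, min reach = |L1 - L2| (second link folded back)
Min reach = |15 - 14|
Min reach = 1 m

1 m


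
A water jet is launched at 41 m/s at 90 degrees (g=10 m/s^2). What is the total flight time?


Given: v0 = 41 m/s, theta = 90 deg, g = 10 m/s^2
sin(90) = 1
Using T = 2*v0*sin(theta) / g
T = 2*41*1 / 10
T = 82 / 10
T = 41/5 s

41/5 s


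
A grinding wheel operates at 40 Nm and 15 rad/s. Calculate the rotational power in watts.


Given: tau = 40 Nm, omega = 15 rad/s
Using P = tau * omega
P = 40 * 15
P = 600 W

600 W


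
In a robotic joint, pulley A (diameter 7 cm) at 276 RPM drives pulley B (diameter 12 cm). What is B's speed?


Given: D1 = 7 cm, w1 = 276 RPM, D2 = 12 cm
Using D1*w1 = D2*w2
w2 = D1*w1 / D2
w2 = 7*276 / 12
w2 = 1932 / 12
w2 = 161 RPM

161 RPM


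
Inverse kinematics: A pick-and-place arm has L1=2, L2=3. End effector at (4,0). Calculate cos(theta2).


Given: L1 = 2, L2 = 3, target (x, y) = (4, 0)
Using cos(theta2) = (x^2 + y^2 - L1^2 - L2^2) / (2*L1*L2)
x^2 + y^2 = 4^2 + 0 = 16
L1^2 + L2^2 = 4 + 9 = 13
Numerator = 16 - 13 = 3
Denominator = 2*2*3 = 12
cos(theta2) = 3/12 = 1/4

1/4


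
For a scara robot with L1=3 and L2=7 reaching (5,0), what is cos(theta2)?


Given: L1 = 3, L2 = 7, target (x, y) = (5, 0)
Using cos(theta2) = (x^2 + y^2 - L1^2 - L2^2) / (2*L1*L2)
x^2 + y^2 = 5^2 + 0 = 25
L1^2 + L2^2 = 9 + 49 = 58
Numerator = 25 - 58 = -33
Denominator = 2*3*7 = 42
cos(theta2) = -33/42 = -11/14

-11/14


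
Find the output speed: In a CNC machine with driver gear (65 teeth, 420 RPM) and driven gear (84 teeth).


Given: N1 = 65 teeth, w1 = 420 RPM, N2 = 84 teeth
Using N1*w1 = N2*w2
w2 = N1*w1 / N2
w2 = 65*420 / 84
w2 = 27300 / 84
w2 = 325 RPM

325 RPM


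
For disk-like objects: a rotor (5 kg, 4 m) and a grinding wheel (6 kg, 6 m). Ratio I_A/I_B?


Given: M1=5 kg, R1=4 m, M2=6 kg, R2=6 m
For a disk: I = (1/2)*M*R^2, so I_A/I_B = (M1*R1^2)/(M2*R2^2)
M1*R1^2 = 5*16 = 80
M2*R2^2 = 6*36 = 216
I_A/I_B = 80/216 = 10/27

10/27


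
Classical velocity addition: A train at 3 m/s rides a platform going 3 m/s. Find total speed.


Given: object velocity = 3 m/s, platform velocity = 3 m/s (same direction)
Using classical velocity addition: v_total = v_object + v_platform
v_total = 3 + 3
v_total = 6 m/s

6 m/s


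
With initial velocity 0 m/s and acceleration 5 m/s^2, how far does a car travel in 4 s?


Given: v0 = 0 m/s, a = 5 m/s^2, t = 4 s
Using s = v0*t + (1/2)*a*t^2
s = 0*4 + (1/2)*5*4^2
s = 0 + (1/2)*80
s = 0 + 40
s = 40

40 m


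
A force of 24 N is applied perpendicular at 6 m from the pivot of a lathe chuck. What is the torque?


Given: F = 24 N, r = 6 m, angle = 90 deg (perpendicular)
Using tau = F * r * sin(90)
sin(90) = 1
tau = 24 * 6 * 1
tau = 144 Nm

144 Nm


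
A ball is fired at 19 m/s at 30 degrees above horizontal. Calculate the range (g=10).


Given: v0 = 19 m/s, theta = 30 deg, g = 10 m/s^2
sin(2*30) = sin(60) = sqrt(3)/2
Using R = v0^2 * sin(2*theta) / g
R = 19^2 * (sqrt(3)/2) / 10
R = 361 * sqrt(3) / 20
R = 361/20*sqrt(3) m

361/20*sqrt(3) m


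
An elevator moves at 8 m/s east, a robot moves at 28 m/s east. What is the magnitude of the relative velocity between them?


Given: v_A = 8 m/s east, v_B = 28 m/s east
Both move in the same direction; relative speed = |v_A - v_B|
|8 - 28| = |-20|
= 20 m/s

20 m/s


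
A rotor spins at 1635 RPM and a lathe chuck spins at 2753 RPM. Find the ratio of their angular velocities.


Given: RPM_A = 1635, RPM_B = 2753
omega = 2*pi*RPM/60, so omega_A/omega_B = RPM_A / RPM_B
omega_A/omega_B = 1635 / 2753
omega_A/omega_B = 1635/2753

1635/2753


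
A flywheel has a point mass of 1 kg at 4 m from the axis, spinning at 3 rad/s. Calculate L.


Given: m = 1 kg, r = 4 m, omega = 3 rad/s
For a point mass: I = m*r^2
I = 1*4^2 = 1*16 = 16
L = I*omega = 16*3
L = 48 kg*m^2/s

48 kg*m^2/s


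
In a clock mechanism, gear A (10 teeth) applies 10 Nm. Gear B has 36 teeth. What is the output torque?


Given: N1 = 10, N2 = 36, T1 = 10 Nm
Using T2/T1 = N2/N1
T2 = T1 * N2 / N1
T2 = 10 * 36 / 10
T2 = 360 / 10
T2 = 36 Nm

36 Nm


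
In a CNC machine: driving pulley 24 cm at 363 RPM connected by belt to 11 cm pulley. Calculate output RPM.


Given: D1 = 24 cm, w1 = 363 RPM, D2 = 11 cm
Using D1*w1 = D2*w2
w2 = D1*w1 / D2
w2 = 24*363 / 11
w2 = 8712 / 11
w2 = 792 RPM

792 RPM


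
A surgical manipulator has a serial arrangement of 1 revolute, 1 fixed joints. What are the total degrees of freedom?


Given: serial robot with 1 revolute, 1 fixed joints
DOF contribution per joint type: revolute=1, prismatic=1, spherical=3, fixed=0
DOF = 1*1 + 1*0
DOF = 1

1


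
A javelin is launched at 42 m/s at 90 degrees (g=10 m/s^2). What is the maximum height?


Given: v0 = 42 m/s, theta = 90 deg, g = 10 m/s^2
sin^2(90) = 1
Using H = v0^2 * sin^2(theta) / (2*g)
H = 42^2 * 1 / (2*10)
H = 1764 * 1 / 20
H = 1764 / 20
H = 441/5 m

441/5 m


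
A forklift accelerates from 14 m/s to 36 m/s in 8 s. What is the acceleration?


Given: initial velocity v0 = 14 m/s, final velocity v = 36 m/s, time t = 8 s
Using a = (v - v0) / t
a = (36 - 14) / 8
a = 22 / 8
a = 11/4 m/s^2

11/4 m/s^2


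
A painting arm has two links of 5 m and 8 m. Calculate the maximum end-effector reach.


Given: L1 = 5 m, L2 = 8 m
For a 2-link planar arm, max reach = L1 + L2 (fully extended)
Max reach = 5 + 8
Max reach = 13 m

13 m


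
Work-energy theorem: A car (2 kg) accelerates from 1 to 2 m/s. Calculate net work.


Given: m = 2 kg, v0 = 1 m/s, v = 2 m/s
Using W = (1/2)*m*(v^2 - v0^2)
v^2 = 2^2 = 4
v0^2 = 1^2 = 1
v^2 - v0^2 = 4 - 1 = 3
W = (1/2)*2*3 = 3 J

3 J


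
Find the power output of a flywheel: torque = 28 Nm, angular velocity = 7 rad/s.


Given: tau = 28 Nm, omega = 7 rad/s
Using P = tau * omega
P = 28 * 7
P = 196 W

196 W


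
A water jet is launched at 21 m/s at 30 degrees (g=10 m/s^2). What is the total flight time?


Given: v0 = 21 m/s, theta = 30 deg, g = 10 m/s^2
sin(30) = 1/2
Using T = 2*v0*sin(theta) / g
T = 2*21*1/2 / 10
T = 21 / 10
T = 21/10 s

21/10 s


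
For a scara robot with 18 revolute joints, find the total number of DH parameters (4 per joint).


Given: 18 joints, 4 DH parameters per joint (d, theta, a, alpha)
Total DH parameters = number_of_joints * 4
Total = 18 * 4
Total = 72

72


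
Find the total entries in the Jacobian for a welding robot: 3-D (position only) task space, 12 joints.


Given: task space dimension = 3, joints = 12
Jacobian is a 3 x 12 matrix
Total entries = rows * columns
Total = 3 * 12
Total = 36

36


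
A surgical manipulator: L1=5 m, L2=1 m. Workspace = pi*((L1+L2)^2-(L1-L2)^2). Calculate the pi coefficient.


Given: L1 = 5, L2 = 1
(L1+L2)^2 = (6)^2 = 36
(L1-L2)^2 = (4)^2 = 16
Difference = 36 - 16 = 20
This equals 4*L1*L2 = 4*5*1 = 20
Workspace area = 20*pi

20


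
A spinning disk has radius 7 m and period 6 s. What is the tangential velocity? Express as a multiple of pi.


Given: radius r = 7 m, period T = 6 s
Using v = 2*pi*r / T
v = 2*pi*7 / 6
v = 14*pi / 6
v = 7/3*pi m/s

7/3*pi m/s


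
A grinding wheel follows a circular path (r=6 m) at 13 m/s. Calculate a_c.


Given: v = 13 m/s, r = 6 m
Using a_c = v^2 / r
a_c = 13^2 / 6
a_c = 169 / 6
a_c = 169/6 m/s^2

169/6 m/s^2


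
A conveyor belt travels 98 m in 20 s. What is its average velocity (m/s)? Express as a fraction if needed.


Given: distance d = 98 m, time t = 20 s
Using v = d / t
v = 98 / 20
v = 49/10 m/s

49/10 m/s


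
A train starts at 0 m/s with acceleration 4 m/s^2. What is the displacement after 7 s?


Given: v0 = 0 m/s, a = 4 m/s^2, t = 7 s
Using s = v0*t + (1/2)*a*t^2
s = 0*7 + (1/2)*4*7^2
s = 0 + (1/2)*196
s = 0 + 98
s = 98

98 m


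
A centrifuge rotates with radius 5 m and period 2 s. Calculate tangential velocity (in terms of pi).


Given: radius r = 5 m, period T = 2 s
Using v = 2*pi*r / T
v = 2*pi*5 / 2
v = 10*pi / 2
v = 5*pi m/s

5*pi m/s


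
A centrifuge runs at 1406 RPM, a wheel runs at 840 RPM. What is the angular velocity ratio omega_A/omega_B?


Given: RPM_A = 1406, RPM_B = 840
omega = 2*pi*RPM/60, so omega_A/omega_B = RPM_A / RPM_B
omega_A/omega_B = 1406 / 840
omega_A/omega_B = 703/420

703/420


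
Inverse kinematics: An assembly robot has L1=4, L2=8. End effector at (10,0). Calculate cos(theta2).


Given: L1 = 4, L2 = 8, target (x, y) = (10, 0)
Using cos(theta2) = (x^2 + y^2 - L1^2 - L2^2) / (2*L1*L2)
x^2 + y^2 = 10^2 + 0 = 100
L1^2 + L2^2 = 16 + 64 = 80
Numerator = 100 - 80 = 20
Denominator = 2*4*8 = 64
cos(theta2) = 20/64 = 5/16

5/16


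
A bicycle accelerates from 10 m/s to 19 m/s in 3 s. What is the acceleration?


Given: initial velocity v0 = 10 m/s, final velocity v = 19 m/s, time t = 3 s
Using a = (v - v0) / t
a = (19 - 10) / 3
a = 9 / 3
a = 3 m/s^2

3 m/s^2


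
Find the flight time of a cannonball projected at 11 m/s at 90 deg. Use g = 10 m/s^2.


Given: v0 = 11 m/s, theta = 90 deg, g = 10 m/s^2
sin(90) = 1
Using T = 2*v0*sin(theta) / g
T = 2*11*1 / 10
T = 22 / 10
T = 11/5 s

11/5 s


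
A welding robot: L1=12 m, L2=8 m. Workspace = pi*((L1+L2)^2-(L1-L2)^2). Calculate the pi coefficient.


Given: L1 = 12, L2 = 8
(L1+L2)^2 = (20)^2 = 400
(L1-L2)^2 = (4)^2 = 16
Difference = 400 - 16 = 384
This equals 4*L1*L2 = 4*12*8 = 384
Workspace area = 384*pi

384


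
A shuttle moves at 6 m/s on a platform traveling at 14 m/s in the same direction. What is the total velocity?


Given: object velocity = 6 m/s, platform velocity = 14 m/s (same direction)
Using classical velocity addition: v_total = v_object + v_platform
v_total = 6 + 14
v_total = 20 m/s

20 m/s


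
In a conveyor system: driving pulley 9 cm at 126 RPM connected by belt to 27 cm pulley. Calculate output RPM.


Given: D1 = 9 cm, w1 = 126 RPM, D2 = 27 cm
Using D1*w1 = D2*w2
w2 = D1*w1 / D2
w2 = 9*126 / 27
w2 = 1134 / 27
w2 = 42 RPM

42 RPM


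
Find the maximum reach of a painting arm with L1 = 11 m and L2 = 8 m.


Given: L1 = 11 m, L2 = 8 m
For a 2-link planar arm, max reach = L1 + L2 (fully extended)
Max reach = 11 + 8
Max reach = 19 m

19 m


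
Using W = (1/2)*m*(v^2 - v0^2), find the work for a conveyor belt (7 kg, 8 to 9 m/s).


Given: m = 7 kg, v0 = 8 m/s, v = 9 m/s
Using W = (1/2)*m*(v^2 - v0^2)
v^2 = 9^2 = 81
v0^2 = 8^2 = 64
v^2 - v0^2 = 81 - 64 = 17
W = (1/2)*7*17 = 119/2 J

119/2 J


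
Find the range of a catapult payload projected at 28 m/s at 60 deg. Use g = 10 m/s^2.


Given: v0 = 28 m/s, theta = 60 deg, g = 10 m/s^2
sin(2*60) = sin(120) = sqrt(3)/2
Using R = v0^2 * sin(2*theta) / g
R = 28^2 * (sqrt(3)/2) / 10
R = 784 * sqrt(3) / 20
R = 196/5*sqrt(3) m

196/5*sqrt(3) m


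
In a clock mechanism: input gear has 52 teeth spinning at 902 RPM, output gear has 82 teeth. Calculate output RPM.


Given: N1 = 52 teeth, w1 = 902 RPM, N2 = 82 teeth
Using N1*w1 = N2*w2
w2 = N1*w1 / N2
w2 = 52*902 / 82
w2 = 46904 / 82
w2 = 572 RPM

572 RPM


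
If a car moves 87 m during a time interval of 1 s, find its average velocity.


Given: distance d = 87 m, time t = 1 s
Using v = d / t
v = 87 / 1
v = 87 m/s

87 m/s


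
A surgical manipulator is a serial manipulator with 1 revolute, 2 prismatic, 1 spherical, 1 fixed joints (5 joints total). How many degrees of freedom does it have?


Given: serial robot with 1 revolute, 2 prismatic, 1 spherical, 1 fixed joints
DOF contribution per joint type: revolute=1, prismatic=1, spherical=3, fixed=0
DOF = 1*1 + 2*1 + 1*3 + 1*0
DOF = 6

6


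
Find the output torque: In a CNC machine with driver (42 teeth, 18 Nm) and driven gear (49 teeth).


Given: N1 = 42, N2 = 49, T1 = 18 Nm
Using T2/T1 = N2/N1
T2 = T1 * N2 / N1
T2 = 18 * 49 / 42
T2 = 882 / 42
T2 = 21 Nm

21 Nm


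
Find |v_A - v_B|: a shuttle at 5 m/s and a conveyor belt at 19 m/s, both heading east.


Given: v_A = 5 m/s east, v_B = 19 m/s east
Both move in the same direction; relative speed = |v_A - v_B|
|5 - 19| = |-14|
= 14 m/s

14 m/s


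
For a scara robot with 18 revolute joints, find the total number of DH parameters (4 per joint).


Given: 18 joints, 4 DH parameters per joint (d, theta, a, alpha)
Total DH parameters = number_of_joints * 4
Total = 18 * 4
Total = 72

72


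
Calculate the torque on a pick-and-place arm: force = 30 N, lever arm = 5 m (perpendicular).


Given: F = 30 N, r = 5 m, angle = 90 deg (perpendicular)
Using tau = F * r * sin(90)
sin(90) = 1
tau = 30 * 5 * 1
tau = 150 Nm

150 Nm


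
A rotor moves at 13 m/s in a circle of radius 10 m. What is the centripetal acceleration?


Given: v = 13 m/s, r = 10 m
Using a_c = v^2 / r
a_c = 13^2 / 10
a_c = 169 / 10
a_c = 169/10 m/s^2

169/10 m/s^2


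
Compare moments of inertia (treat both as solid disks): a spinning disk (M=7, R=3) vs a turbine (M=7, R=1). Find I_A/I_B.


Given: M1=7 kg, R1=3 m, M2=7 kg, R2=1 m
For a disk: I = (1/2)*M*R^2, so I_A/I_B = (M1*R1^2)/(M2*R2^2)
M1*R1^2 = 7*9 = 63
M2*R2^2 = 7*1 = 7
I_A/I_B = 63/7 = 9

9


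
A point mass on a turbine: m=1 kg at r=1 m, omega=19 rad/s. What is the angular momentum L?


Given: m = 1 kg, r = 1 m, omega = 19 rad/s
For a point mass: I = m*r^2
I = 1*1^2 = 1*1 = 1
L = I*omega = 1*19
L = 19 kg*m^2/s

19 kg*m^2/s


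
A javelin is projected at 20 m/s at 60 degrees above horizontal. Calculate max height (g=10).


Given: v0 = 20 m/s, theta = 60 deg, g = 10 m/s^2
sin^2(60) = 3/4
Using H = v0^2 * sin^2(theta) / (2*g)
H = 20^2 * 3/4 / (2*10)
H = 400 * 3/4 / 20
H = 300 / 20
H = 15 m

15 m


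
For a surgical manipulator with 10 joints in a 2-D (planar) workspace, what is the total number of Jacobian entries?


Given: task space dimension = 2, joints = 10
Jacobian is a 2 x 10 matrix
Total entries = rows * columns
Total = 2 * 10
Total = 20

20


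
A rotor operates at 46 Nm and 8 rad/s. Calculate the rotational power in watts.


Given: tau = 46 Nm, omega = 8 rad/s
Using P = tau * omega
P = 46 * 8
P = 368 W

368 W


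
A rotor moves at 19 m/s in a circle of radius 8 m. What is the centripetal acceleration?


Given: v = 19 m/s, r = 8 m
Using a_c = v^2 / r
a_c = 19^2 / 8
a_c = 361 / 8
a_c = 361/8 m/s^2

361/8 m/s^2


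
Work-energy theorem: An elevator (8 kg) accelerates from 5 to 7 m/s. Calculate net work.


Given: m = 8 kg, v0 = 5 m/s, v = 7 m/s
Using W = (1/2)*m*(v^2 - v0^2)
v^2 = 7^2 = 49
v0^2 = 5^2 = 25
v^2 - v0^2 = 49 - 25 = 24
W = (1/2)*8*24 = 96 J

96 J


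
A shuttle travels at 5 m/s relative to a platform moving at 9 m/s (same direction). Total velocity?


Given: object velocity = 5 m/s, platform velocity = 9 m/s (same direction)
Using classical velocity addition: v_total = v_object + v_platform
v_total = 5 + 9
v_total = 14 m/s

14 m/s


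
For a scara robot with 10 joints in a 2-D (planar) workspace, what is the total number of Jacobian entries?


Given: task space dimension = 2, joints = 10
Jacobian is a 2 x 10 matrix
Total entries = rows * columns
Total = 2 * 10
Total = 20

20


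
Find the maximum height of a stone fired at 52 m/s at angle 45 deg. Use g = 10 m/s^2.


Given: v0 = 52 m/s, theta = 45 deg, g = 10 m/s^2
sin^2(45) = 1/2
Using H = v0^2 * sin^2(theta) / (2*g)
H = 52^2 * 1/2 / (2*10)
H = 2704 * 1/2 / 20
H = 1352 / 20
H = 338/5 m

338/5 m


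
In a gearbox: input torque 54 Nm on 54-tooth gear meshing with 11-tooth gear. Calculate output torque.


Given: N1 = 54, N2 = 11, T1 = 54 Nm
Using T2/T1 = N2/N1
T2 = T1 * N2 / N1
T2 = 54 * 11 / 54
T2 = 594 / 54
T2 = 11 Nm

11 Nm


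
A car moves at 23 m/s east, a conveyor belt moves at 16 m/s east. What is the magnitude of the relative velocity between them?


Given: v_A = 23 m/s east, v_B = 16 m/s east
Both move in the same direction; relative speed = |v_A - v_B|
|23 - 16| = |7|
= 7 m/s

7 m/s


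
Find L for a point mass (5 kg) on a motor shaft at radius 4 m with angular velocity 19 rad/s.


Given: m = 5 kg, r = 4 m, omega = 19 rad/s
For a point mass: I = m*r^2
I = 5*4^2 = 5*16 = 80
L = I*omega = 80*19
L = 1520 kg*m^2/s

1520 kg*m^2/s


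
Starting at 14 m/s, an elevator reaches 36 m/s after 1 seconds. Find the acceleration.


Given: initial velocity v0 = 14 m/s, final velocity v = 36 m/s, time t = 1 s
Using a = (v - v0) / t
a = (36 - 14) / 1
a = 22 / 1
a = 22 m/s^2

22 m/s^2


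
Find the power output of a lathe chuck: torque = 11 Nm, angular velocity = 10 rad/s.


Given: tau = 11 Nm, omega = 10 rad/s
Using P = tau * omega
P = 11 * 10
P = 110 W

110 W


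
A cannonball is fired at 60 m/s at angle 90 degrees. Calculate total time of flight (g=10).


Given: v0 = 60 m/s, theta = 90 deg, g = 10 m/s^2
sin(90) = 1
Using T = 2*v0*sin(theta) / g
T = 2*60*1 / 10
T = 120 / 10
T = 12 s

12 s


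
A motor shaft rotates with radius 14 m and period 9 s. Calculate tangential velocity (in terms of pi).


Given: radius r = 14 m, period T = 9 s
Using v = 2*pi*r / T
v = 2*pi*14 / 9
v = 28*pi / 9
v = 28/9*pi m/s

28/9*pi m/s


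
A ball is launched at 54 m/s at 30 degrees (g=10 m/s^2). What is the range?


Given: v0 = 54 m/s, theta = 30 deg, g = 10 m/s^2
sin(2*30) = sin(60) = sqrt(3)/2
Using R = v0^2 * sin(2*theta) / g
R = 54^2 * (sqrt(3)/2) / 10
R = 2916 * sqrt(3) / 20
R = 729/5*sqrt(3) m

729/5*sqrt(3) m


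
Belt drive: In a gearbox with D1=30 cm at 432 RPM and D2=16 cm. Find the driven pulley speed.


Given: D1 = 30 cm, w1 = 432 RPM, D2 = 16 cm
Using D1*w1 = D2*w2
w2 = D1*w1 / D2
w2 = 30*432 / 16
w2 = 12960 / 16
w2 = 810 RPM

810 RPM


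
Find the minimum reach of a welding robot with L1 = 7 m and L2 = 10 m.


Given: L1 = 7 m, L2 = 10 m
For a 2-link planar arm, min reach = |L1 - L2| (second link folded back)
Min reach = |7 - 10|
Min reach = 3 m

3 m


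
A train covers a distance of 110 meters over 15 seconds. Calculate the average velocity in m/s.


Given: distance d = 110 m, time t = 15 s
Using v = d / t
v = 110 / 15
v = 22/3 m/s

22/3 m/s


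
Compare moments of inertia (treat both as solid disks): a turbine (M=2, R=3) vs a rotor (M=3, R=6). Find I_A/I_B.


Given: M1=2 kg, R1=3 m, M2=3 kg, R2=6 m
For a disk: I = (1/2)*M*R^2, so I_A/I_B = (M1*R1^2)/(M2*R2^2)
M1*R1^2 = 2*9 = 18
M2*R2^2 = 3*36 = 108
I_A/I_B = 18/108 = 1/6

1/6


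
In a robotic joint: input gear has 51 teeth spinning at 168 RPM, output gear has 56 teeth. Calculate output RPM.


Given: N1 = 51 teeth, w1 = 168 RPM, N2 = 56 teeth
Using N1*w1 = N2*w2
w2 = N1*w1 / N2
w2 = 51*168 / 56
w2 = 8568 / 56
w2 = 153 RPM

153 RPM


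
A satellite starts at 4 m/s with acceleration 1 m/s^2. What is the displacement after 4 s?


Given: v0 = 4 m/s, a = 1 m/s^2, t = 4 s
Using s = v0*t + (1/2)*a*t^2
s = 4*4 + (1/2)*1*4^2
s = 16 + (1/2)*16
s = 16 + 8
s = 24

24 m


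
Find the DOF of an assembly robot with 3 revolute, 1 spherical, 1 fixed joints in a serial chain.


Given: serial robot with 3 revolute, 1 spherical, 1 fixed joints
DOF contribution per joint type: revolute=1, prismatic=1, spherical=3, fixed=0
DOF = 3*1 + 1*3 + 1*0
DOF = 6

6


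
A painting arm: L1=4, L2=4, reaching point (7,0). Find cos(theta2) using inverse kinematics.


Given: L1 = 4, L2 = 4, target (x, y) = (7, 0)
Using cos(theta2) = (x^2 + y^2 - L1^2 - L2^2) / (2*L1*L2)
x^2 + y^2 = 7^2 + 0 = 49
L1^2 + L2^2 = 16 + 16 = 32
Numerator = 49 - 32 = 17
Denominator = 2*4*4 = 32
cos(theta2) = 17/32 = 17/32

17/32


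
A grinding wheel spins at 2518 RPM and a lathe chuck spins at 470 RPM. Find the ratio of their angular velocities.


Given: RPM_A = 2518, RPM_B = 470
omega = 2*pi*RPM/60, so omega_A/omega_B = RPM_A / RPM_B
omega_A/omega_B = 2518 / 470
omega_A/omega_B = 1259/235

1259/235


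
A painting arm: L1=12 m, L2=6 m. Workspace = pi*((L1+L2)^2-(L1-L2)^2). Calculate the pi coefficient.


Given: L1 = 12, L2 = 6
(L1+L2)^2 = (18)^2 = 324
(L1-L2)^2 = (6)^2 = 36
Difference = 324 - 36 = 288
This equals 4*L1*L2 = 4*12*6 = 288
Workspace area = 288*pi

288


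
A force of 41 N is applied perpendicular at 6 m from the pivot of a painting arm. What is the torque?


Given: F = 41 N, r = 6 m, angle = 90 deg (perpendicular)
Using tau = F * r * sin(90)
sin(90) = 1
tau = 41 * 6 * 1
tau = 246 Nm

246 Nm


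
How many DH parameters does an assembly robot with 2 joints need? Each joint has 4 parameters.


Given: 2 joints, 4 DH parameters per joint (d, theta, a, alpha)
Total DH parameters = number_of_joints * 4
Total = 2 * 4
Total = 8

8


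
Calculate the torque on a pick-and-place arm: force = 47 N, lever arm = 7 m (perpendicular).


Given: F = 47 N, r = 7 m, angle = 90 deg (perpendicular)
Using tau = F * r * sin(90)
sin(90) = 1
tau = 47 * 7 * 1
tau = 329 Nm

329 Nm


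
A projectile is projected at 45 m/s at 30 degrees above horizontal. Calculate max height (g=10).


Given: v0 = 45 m/s, theta = 30 deg, g = 10 m/s^2
sin^2(30) = 1/4
Using H = v0^2 * sin^2(theta) / (2*g)
H = 45^2 * 1/4 / (2*10)
H = 2025 * 1/4 / 20
H = 2025/4 / 20
H = 405/16 m

405/16 m


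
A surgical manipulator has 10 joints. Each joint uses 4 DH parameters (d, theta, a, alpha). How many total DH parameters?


Given: 10 joints, 4 DH parameters per joint (d, theta, a, alpha)
Total DH parameters = number_of_joints * 4
Total = 10 * 4
Total = 40

40


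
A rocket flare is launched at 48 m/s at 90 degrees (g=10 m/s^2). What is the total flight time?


Given: v0 = 48 m/s, theta = 90 deg, g = 10 m/s^2
sin(90) = 1
Using T = 2*v0*sin(theta) / g
T = 2*48*1 / 10
T = 96 / 10
T = 48/5 s

48/5 s


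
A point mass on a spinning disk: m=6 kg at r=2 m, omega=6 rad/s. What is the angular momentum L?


Given: m = 6 kg, r = 2 m, omega = 6 rad/s
For a point mass: I = m*r^2
I = 6*2^2 = 6*4 = 24
L = I*omega = 24*6
L = 144 kg*m^2/s

144 kg*m^2/s


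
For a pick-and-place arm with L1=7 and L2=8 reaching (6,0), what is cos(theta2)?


Given: L1 = 7, L2 = 8, target (x, y) = (6, 0)
Using cos(theta2) = (x^2 + y^2 - L1^2 - L2^2) / (2*L1*L2)
x^2 + y^2 = 6^2 + 0 = 36
L1^2 + L2^2 = 49 + 64 = 113
Numerator = 36 - 113 = -77
Denominator = 2*7*8 = 112
cos(theta2) = -77/112 = -11/16

-11/16


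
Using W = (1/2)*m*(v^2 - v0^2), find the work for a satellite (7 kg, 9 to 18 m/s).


Given: m = 7 kg, v0 = 9 m/s, v = 18 m/s
Using W = (1/2)*m*(v^2 - v0^2)
v^2 = 18^2 = 324
v0^2 = 9^2 = 81
v^2 - v0^2 = 324 - 81 = 243
W = (1/2)*7*243 = 1701/2 J

1701/2 J


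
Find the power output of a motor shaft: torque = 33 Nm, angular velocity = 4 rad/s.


Given: tau = 33 Nm, omega = 4 rad/s
Using P = tau * omega
P = 33 * 4
P = 132 W

132 W


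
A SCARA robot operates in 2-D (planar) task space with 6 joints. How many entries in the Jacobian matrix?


Given: task space dimension = 2, joints = 6
Jacobian is a 2 x 6 matrix
Total entries = rows * columns
Total = 2 * 6
Total = 12

12


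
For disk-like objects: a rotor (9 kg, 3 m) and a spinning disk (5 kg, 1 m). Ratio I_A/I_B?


Given: M1=9 kg, R1=3 m, M2=5 kg, R2=1 m
For a disk: I = (1/2)*M*R^2, so I_A/I_B = (M1*R1^2)/(M2*R2^2)
M1*R1^2 = 9*9 = 81
M2*R2^2 = 5*1 = 5
I_A/I_B = 81/5 = 81/5

81/5


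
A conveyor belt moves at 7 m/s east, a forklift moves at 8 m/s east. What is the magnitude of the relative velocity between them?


Given: v_A = 7 m/s east, v_B = 8 m/s east
Both move in the same direction; relative speed = |v_A - v_B|
|7 - 8| = |-1|
= 1 m/s

1 m/s


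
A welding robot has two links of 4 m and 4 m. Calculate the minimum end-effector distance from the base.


Given: L1 = 4 m, L2 = 4 m
For a 2-link planar arm, min reach = |L1 - L2| (second link folded back)
Min reach = |4 - 4|
Min reach = 0 m

0 m


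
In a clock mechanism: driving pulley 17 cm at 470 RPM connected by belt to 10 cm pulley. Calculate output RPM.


Given: D1 = 17 cm, w1 = 470 RPM, D2 = 10 cm
Using D1*w1 = D2*w2
w2 = D1*w1 / D2
w2 = 17*470 / 10
w2 = 7990 / 10
w2 = 799 RPM

799 RPM


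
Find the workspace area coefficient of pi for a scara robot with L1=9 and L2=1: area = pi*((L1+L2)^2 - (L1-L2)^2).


Given: L1 = 9, L2 = 1
(L1+L2)^2 = (10)^2 = 100
(L1-L2)^2 = (8)^2 = 64
Difference = 100 - 64 = 36
This equals 4*L1*L2 = 4*9*1 = 36
Workspace area = 36*pi

36


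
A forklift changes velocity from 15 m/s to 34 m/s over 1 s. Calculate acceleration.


Given: initial velocity v0 = 15 m/s, final velocity v = 34 m/s, time t = 1 s
Using a = (v - v0) / t
a = (34 - 15) / 1
a = 19 / 1
a = 19 m/s^2

19 m/s^2


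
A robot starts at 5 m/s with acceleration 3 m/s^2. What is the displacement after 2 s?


Given: v0 = 5 m/s, a = 3 m/s^2, t = 2 s
Using s = v0*t + (1/2)*a*t^2
s = 5*2 + (1/2)*3*2^2
s = 10 + (1/2)*12
s = 10 + 6
s = 16

16 m


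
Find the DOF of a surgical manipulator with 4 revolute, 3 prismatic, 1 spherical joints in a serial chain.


Given: serial robot with 4 revolute, 3 prismatic, 1 spherical joints
DOF contribution per joint type: revolute=1, prismatic=1, spherical=3, fixed=0
DOF = 4*1 + 3*1 + 1*3
DOF = 10

10


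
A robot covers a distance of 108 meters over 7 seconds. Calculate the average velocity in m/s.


Given: distance d = 108 m, time t = 7 s
Using v = d / t
v = 108 / 7
v = 108/7 m/s

108/7 m/s


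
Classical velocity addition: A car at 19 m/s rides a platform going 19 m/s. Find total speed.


Given: object velocity = 19 m/s, platform velocity = 19 m/s (same direction)
Using classical velocity addition: v_total = v_object + v_platform
v_total = 19 + 19
v_total = 38 m/s

38 m/s


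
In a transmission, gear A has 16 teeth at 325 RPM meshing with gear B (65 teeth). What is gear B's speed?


Given: N1 = 16 teeth, w1 = 325 RPM, N2 = 65 teeth
Using N1*w1 = N2*w2
w2 = N1*w1 / N2
w2 = 16*325 / 65
w2 = 5200 / 65
w2 = 80 RPM

80 RPM


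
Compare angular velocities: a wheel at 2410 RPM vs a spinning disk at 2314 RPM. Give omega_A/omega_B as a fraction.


Given: RPM_A = 2410, RPM_B = 2314
omega = 2*pi*RPM/60, so omega_A/omega_B = RPM_A / RPM_B
omega_A/omega_B = 2410 / 2314
omega_A/omega_B = 1205/1157

1205/1157


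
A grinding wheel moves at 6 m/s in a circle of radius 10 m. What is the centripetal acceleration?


Given: v = 6 m/s, r = 10 m
Using a_c = v^2 / r
a_c = 6^2 / 10
a_c = 36 / 10
a_c = 18/5 m/s^2

18/5 m/s^2


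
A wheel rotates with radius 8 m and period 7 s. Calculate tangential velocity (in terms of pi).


Given: radius r = 8 m, period T = 7 s
Using v = 2*pi*r / T
v = 2*pi*8 / 7
v = 16*pi / 7
v = 16/7*pi m/s

16/7*pi m/s


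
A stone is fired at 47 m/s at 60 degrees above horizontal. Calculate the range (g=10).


Given: v0 = 47 m/s, theta = 60 deg, g = 10 m/s^2
sin(2*60) = sin(120) = sqrt(3)/2
Using R = v0^2 * sin(2*theta) / g
R = 47^2 * (sqrt(3)/2) / 10
R = 2209 * sqrt(3) / 20
R = 2209/20*sqrt(3) m

2209/20*sqrt(3) m


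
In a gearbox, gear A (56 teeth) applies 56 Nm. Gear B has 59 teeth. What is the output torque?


Given: N1 = 56, N2 = 59, T1 = 56 Nm
Using T2/T1 = N2/N1
T2 = T1 * N2 / N1
T2 = 56 * 59 / 56
T2 = 3304 / 56
T2 = 59 Nm

59 Nm


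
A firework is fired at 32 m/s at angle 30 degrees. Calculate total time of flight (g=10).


Given: v0 = 32 m/s, theta = 30 deg, g = 10 m/s^2
sin(30) = 1/2
Using T = 2*v0*sin(theta) / g
T = 2*32*1/2 / 10
T = 32 / 10
T = 16/5 s

16/5 s


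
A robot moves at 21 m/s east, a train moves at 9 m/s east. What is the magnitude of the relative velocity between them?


Given: v_A = 21 m/s east, v_B = 9 m/s east
Both move in the same direction; relative speed = |v_A - v_B|
|21 - 9| = |12|
= 12 m/s

12 m/s


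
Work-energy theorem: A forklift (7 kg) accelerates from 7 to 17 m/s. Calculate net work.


Given: m = 7 kg, v0 = 7 m/s, v = 17 m/s
Using W = (1/2)*m*(v^2 - v0^2)
v^2 = 17^2 = 289
v0^2 = 7^2 = 49
v^2 - v0^2 = 289 - 49 = 240
W = (1/2)*7*240 = 840 J

840 J


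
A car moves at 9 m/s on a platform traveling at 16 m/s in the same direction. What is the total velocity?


Given: object velocity = 9 m/s, platform velocity = 16 m/s (same direction)
Using classical velocity addition: v_total = v_object + v_platform
v_total = 9 + 16
v_total = 25 m/s

25 m/s


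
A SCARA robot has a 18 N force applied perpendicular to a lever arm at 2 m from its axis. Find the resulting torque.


Given: F = 18 N, r = 2 m, angle = 90 deg (perpendicular)
Using tau = F * r * sin(90)
sin(90) = 1
tau = 18 * 2 * 1
tau = 36 Nm

36 Nm


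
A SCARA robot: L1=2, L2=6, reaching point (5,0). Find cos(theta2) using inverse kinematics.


Given: L1 = 2, L2 = 6, target (x, y) = (5, 0)
Using cos(theta2) = (x^2 + y^2 - L1^2 - L2^2) / (2*L1*L2)
x^2 + y^2 = 5^2 + 0 = 25
L1^2 + L2^2 = 4 + 36 = 40
Numerator = 25 - 40 = -15
Denominator = 2*2*6 = 24
cos(theta2) = -15/24 = -5/8

-5/8


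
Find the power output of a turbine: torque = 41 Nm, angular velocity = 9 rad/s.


Given: tau = 41 Nm, omega = 9 rad/s
Using P = tau * omega
P = 41 * 9
P = 369 W

369 W


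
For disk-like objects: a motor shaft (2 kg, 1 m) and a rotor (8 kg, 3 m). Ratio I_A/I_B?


Given: M1=2 kg, R1=1 m, M2=8 kg, R2=3 m
For a disk: I = (1/2)*M*R^2, so I_A/I_B = (M1*R1^2)/(M2*R2^2)
M1*R1^2 = 2*1 = 2
M2*R2^2 = 8*9 = 72
I_A/I_B = 2/72 = 1/36

1/36


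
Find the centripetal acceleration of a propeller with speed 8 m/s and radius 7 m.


Given: v = 8 m/s, r = 7 m
Using a_c = v^2 / r
a_c = 8^2 / 7
a_c = 64 / 7
a_c = 64/7 m/s^2

64/7 m/s^2


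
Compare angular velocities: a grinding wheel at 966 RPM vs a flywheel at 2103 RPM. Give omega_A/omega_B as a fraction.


Given: RPM_A = 966, RPM_B = 2103
omega = 2*pi*RPM/60, so omega_A/omega_B = RPM_A / RPM_B
omega_A/omega_B = 966 / 2103
omega_A/omega_B = 322/701

322/701


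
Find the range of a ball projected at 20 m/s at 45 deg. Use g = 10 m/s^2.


Given: v0 = 20 m/s, theta = 45 deg, g = 10 m/s^2
sin(2*45) = sin(90) = 1
Using R = v0^2 * sin(2*theta) / g
R = 20^2 * 1 / 10
R = 400 / 10
R = 40 m

40 m


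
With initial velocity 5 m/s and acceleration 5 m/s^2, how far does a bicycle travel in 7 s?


Given: v0 = 5 m/s, a = 5 m/s^2, t = 7 s
Using s = v0*t + (1/2)*a*t^2
s = 5*7 + (1/2)*5*7^2
s = 35 + (1/2)*245
s = 35 + 245/2
s = 315/2

315/2 m


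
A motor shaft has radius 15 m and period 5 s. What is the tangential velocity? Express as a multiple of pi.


Given: radius r = 15 m, period T = 5 s
Using v = 2*pi*r / T
v = 2*pi*15 / 5
v = 30*pi / 5
v = 6*pi m/s

6*pi m/s


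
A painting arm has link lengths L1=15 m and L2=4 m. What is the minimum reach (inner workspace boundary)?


Given: L1 = 15 m, L2 = 4 m
For a 2-link planar arm, min reach = |L1 - L2| (second link folded back)
Min reach = |15 - 4|
Min reach = 11 m

11 m


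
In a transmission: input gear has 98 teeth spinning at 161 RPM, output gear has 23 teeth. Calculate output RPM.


Given: N1 = 98 teeth, w1 = 161 RPM, N2 = 23 teeth
Using N1*w1 = N2*w2
w2 = N1*w1 / N2
w2 = 98*161 / 23
w2 = 15778 / 23
w2 = 686 RPM

686 RPM


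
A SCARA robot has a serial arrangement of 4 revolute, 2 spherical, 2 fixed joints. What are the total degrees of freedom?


Given: serial robot with 4 revolute, 2 spherical, 2 fixed joints
DOF contribution per joint type: revolute=1, prismatic=1, spherical=3, fixed=0
DOF = 4*1 + 2*3 + 2*0
DOF = 10

10


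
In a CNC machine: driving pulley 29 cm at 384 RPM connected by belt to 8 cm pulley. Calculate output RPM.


Given: D1 = 29 cm, w1 = 384 RPM, D2 = 8 cm
Using D1*w1 = D2*w2
w2 = D1*w1 / D2
w2 = 29*384 / 8
w2 = 11136 / 8
w2 = 1392 RPM

1392 RPM


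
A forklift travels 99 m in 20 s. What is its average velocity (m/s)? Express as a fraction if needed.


Given: distance d = 99 m, time t = 20 s
Using v = d / t
v = 99 / 20
v = 99/20 m/s

99/20 m/s


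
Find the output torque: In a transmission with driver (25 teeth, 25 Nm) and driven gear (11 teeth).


Given: N1 = 25, N2 = 11, T1 = 25 Nm
Using T2/T1 = N2/N1
T2 = T1 * N2 / N1
T2 = 25 * 11 / 25
T2 = 275 / 25
T2 = 11 Nm

11 Nm


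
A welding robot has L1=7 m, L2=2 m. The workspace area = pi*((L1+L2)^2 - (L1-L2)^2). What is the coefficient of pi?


Given: L1 = 7, L2 = 2
(L1+L2)^2 = (9)^2 = 81
(L1-L2)^2 = (5)^2 = 25
Difference = 81 - 25 = 56
This equals 4*L1*L2 = 4*7*2 = 56
Workspace area = 56*pi

56


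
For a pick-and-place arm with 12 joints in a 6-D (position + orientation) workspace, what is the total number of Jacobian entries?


Given: task space dimension = 6, joints = 12
Jacobian is a 6 x 12 matrix
Total entries = rows * columns
Total = 6 * 12
Total = 72

72


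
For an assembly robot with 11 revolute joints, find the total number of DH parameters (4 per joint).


Given: 11 joints, 4 DH parameters per joint (d, theta, a, alpha)
Total DH parameters = number_of_joints * 4
Total = 11 * 4
Total = 44

44


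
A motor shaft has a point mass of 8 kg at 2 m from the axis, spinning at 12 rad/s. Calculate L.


Given: m = 8 kg, r = 2 m, omega = 12 rad/s
For a point mass: I = m*r^2
I = 8*2^2 = 8*4 = 32
L = I*omega = 32*12
L = 384 kg*m^2/s

384 kg*m^2/s


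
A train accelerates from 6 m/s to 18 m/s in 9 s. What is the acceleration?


Given: initial velocity v0 = 6 m/s, final velocity v = 18 m/s, time t = 9 s
Using a = (v - v0) / t
a = (18 - 6) / 9
a = 12 / 9
a = 4/3 m/s^2

4/3 m/s^2


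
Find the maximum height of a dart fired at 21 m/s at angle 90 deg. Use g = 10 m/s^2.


Given: v0 = 21 m/s, theta = 90 deg, g = 10 m/s^2
sin^2(90) = 1
Using H = v0^2 * sin^2(theta) / (2*g)
H = 21^2 * 1 / (2*10)
H = 441 * 1 / 20
H = 441 / 20
H = 441/20 m

441/20 m


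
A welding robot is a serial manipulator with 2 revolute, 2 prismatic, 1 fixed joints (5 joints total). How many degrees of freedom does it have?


Given: serial robot with 2 revolute, 2 prismatic, 1 fixed joints
DOF contribution per joint type: revolute=1, prismatic=1, spherical=3, fixed=0
DOF = 2*1 + 2*1 + 1*0
DOF = 4

4


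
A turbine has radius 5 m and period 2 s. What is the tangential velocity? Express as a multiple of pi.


Given: radius r = 5 m, period T = 2 s
Using v = 2*pi*r / T
v = 2*pi*5 / 2
v = 10*pi / 2
v = 5*pi m/s

5*pi m/s


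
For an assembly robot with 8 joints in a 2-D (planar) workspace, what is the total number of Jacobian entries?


Given: task space dimension = 2, joints = 8
Jacobian is a 2 x 8 matrix
Total entries = rows * columns
Total = 2 * 8
Total = 16

16


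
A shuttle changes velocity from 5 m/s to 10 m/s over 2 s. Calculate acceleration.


Given: initial velocity v0 = 5 m/s, final velocity v = 10 m/s, time t = 2 s
Using a = (v - v0) / t
a = (10 - 5) / 2
a = 5 / 2
a = 5/2 m/s^2

5/2 m/s^2


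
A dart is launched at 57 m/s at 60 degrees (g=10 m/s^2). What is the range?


Given: v0 = 57 m/s, theta = 60 deg, g = 10 m/s^2
sin(2*60) = sin(120) = sqrt(3)/2
Using R = v0^2 * sin(2*theta) / g
R = 57^2 * (sqrt(3)/2) / 10
R = 3249 * sqrt(3) / 20
R = 3249/20*sqrt(3) m

3249/20*sqrt(3) m


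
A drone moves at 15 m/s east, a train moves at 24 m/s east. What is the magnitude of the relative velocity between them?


Given: v_A = 15 m/s east, v_B = 24 m/s east
Both move in the same direction; relative speed = |v_A - v_B|
|15 - 24| = |-9|
= 9 m/s

9 m/s


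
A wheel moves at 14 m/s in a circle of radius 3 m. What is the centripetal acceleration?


Given: v = 14 m/s, r = 3 m
Using a_c = v^2 / r
a_c = 14^2 / 3
a_c = 196 / 3
a_c = 196/3 m/s^2

196/3 m/s^2


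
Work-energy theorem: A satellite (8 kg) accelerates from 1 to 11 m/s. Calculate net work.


Given: m = 8 kg, v0 = 1 m/s, v = 11 m/s
Using W = (1/2)*m*(v^2 - v0^2)
v^2 = 11^2 = 121
v0^2 = 1^2 = 1
v^2 - v0^2 = 121 - 1 = 120
W = (1/2)*8*120 = 480 J

480 J


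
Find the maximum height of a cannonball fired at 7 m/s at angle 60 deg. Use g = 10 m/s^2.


Given: v0 = 7 m/s, theta = 60 deg, g = 10 m/s^2
sin^2(60) = 3/4
Using H = v0^2 * sin^2(theta) / (2*g)
H = 7^2 * 3/4 / (2*10)
H = 49 * 3/4 / 20
H = 147/4 / 20
H = 147/80 m

147/80 m


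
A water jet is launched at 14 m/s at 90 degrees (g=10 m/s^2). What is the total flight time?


Given: v0 = 14 m/s, theta = 90 deg, g = 10 m/s^2
sin(90) = 1
Using T = 2*v0*sin(theta) / g
T = 2*14*1 / 10
T = 28 / 10
T = 14/5 s

14/5 s


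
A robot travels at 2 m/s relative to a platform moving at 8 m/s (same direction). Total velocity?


Given: object velocity = 2 m/s, platform velocity = 8 m/s (same direction)
Using classical velocity addition: v_total = v_object + v_platform
v_total = 2 + 8
v_total = 10 m/s

10 m/s


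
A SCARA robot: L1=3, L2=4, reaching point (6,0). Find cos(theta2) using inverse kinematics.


Given: L1 = 3, L2 = 4, target (x, y) = (6, 0)
Using cos(theta2) = (x^2 + y^2 - L1^2 - L2^2) / (2*L1*L2)
x^2 + y^2 = 6^2 + 0 = 36
L1^2 + L2^2 = 9 + 16 = 25
Numerator = 36 - 25 = 11
Denominator = 2*3*4 = 24
cos(theta2) = 11/24 = 11/24

11/24


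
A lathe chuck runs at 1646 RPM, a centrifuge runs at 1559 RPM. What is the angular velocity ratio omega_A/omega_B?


Given: RPM_A = 1646, RPM_B = 1559
omega = 2*pi*RPM/60, so omega_A/omega_B = RPM_A / RPM_B
omega_A/omega_B = 1646 / 1559
omega_A/omega_B = 1646/1559

1646/1559


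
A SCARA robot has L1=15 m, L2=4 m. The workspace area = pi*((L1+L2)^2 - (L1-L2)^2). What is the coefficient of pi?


Given: L1 = 15, L2 = 4
(L1+L2)^2 = (19)^2 = 361
(L1-L2)^2 = (11)^2 = 121
Difference = 361 - 121 = 240
This equals 4*L1*L2 = 4*15*4 = 240
Workspace area = 240*pi

240
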